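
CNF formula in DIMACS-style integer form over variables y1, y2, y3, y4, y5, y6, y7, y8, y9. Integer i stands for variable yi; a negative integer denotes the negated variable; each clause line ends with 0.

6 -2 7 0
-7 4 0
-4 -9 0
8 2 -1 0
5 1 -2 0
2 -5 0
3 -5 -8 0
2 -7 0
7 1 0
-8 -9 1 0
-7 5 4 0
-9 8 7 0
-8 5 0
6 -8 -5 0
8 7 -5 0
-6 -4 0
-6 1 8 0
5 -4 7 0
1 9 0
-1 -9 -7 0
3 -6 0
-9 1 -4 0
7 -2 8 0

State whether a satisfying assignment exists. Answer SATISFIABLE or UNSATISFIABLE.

SATISFIABLE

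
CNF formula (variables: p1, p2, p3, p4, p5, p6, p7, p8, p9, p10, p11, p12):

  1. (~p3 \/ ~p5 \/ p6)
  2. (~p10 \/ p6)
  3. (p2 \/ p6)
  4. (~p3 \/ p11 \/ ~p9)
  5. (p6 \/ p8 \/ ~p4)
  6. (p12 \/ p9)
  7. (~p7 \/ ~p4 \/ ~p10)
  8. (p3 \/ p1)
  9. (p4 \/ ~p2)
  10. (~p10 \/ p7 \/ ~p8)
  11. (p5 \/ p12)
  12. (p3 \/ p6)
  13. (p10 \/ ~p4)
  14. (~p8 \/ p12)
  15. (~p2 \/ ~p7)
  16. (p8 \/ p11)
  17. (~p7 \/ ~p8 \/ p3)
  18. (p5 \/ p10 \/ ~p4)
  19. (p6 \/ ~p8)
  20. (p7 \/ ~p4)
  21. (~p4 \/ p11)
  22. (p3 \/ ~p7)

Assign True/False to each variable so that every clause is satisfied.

Pure literal: p6 appears only positively; assign p6 = True.
p11 occurs only positively in the remaining clauses — set p11 = True.
Branch on p1: take p1 = False.
  then p3 is forced to True.
Set p2 = False and propagate.
Try p4 = False.
The remaining clauses are satisfied by p5 = False, p7 = False, p8 = True, p9 = False, p10 = False, p12 = True.

p1=F, p2=F, p3=T, p4=F, p5=F, p6=T, p7=F, p8=T, p9=F, p10=F, p11=T, p12=T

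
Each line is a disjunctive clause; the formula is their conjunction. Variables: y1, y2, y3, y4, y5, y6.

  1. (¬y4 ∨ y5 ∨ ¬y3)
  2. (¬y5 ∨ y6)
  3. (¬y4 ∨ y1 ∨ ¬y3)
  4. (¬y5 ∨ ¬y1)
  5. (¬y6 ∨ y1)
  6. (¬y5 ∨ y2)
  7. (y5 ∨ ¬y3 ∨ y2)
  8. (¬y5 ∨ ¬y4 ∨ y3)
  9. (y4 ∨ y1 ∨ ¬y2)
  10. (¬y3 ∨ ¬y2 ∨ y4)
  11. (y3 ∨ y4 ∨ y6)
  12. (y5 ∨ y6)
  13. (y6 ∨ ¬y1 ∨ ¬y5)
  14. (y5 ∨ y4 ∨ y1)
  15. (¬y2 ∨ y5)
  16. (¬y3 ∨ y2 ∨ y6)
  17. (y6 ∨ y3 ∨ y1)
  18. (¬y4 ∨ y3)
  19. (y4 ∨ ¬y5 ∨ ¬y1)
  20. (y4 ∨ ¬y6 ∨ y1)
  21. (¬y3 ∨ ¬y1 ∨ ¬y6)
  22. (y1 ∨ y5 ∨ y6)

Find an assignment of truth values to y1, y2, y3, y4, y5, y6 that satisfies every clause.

y1=T  y2=F  y3=F  y4=F  y5=F  y6=T

Check each clause:
  1. (¬y4 ∨ ¬y3 ∨ y5) — ¬y4 is true.
  2. (y6 ∨ ¬y5) — ¬y5 is true.
  3. (y1 ∨ ¬y4 ∨ ¬y3) — y1 is true.
  4. (¬y5 ∨ ¬y1) — ¬y5 is true.
  5. (y1 ∨ ¬y6) — y1 is true.
  6. (¬y5 ∨ y2) — ¬y5 is true.
  7. (y5 ∨ ¬y3 ∨ y2) — ¬y3 is true.
  8. (y3 ∨ ¬y4 ∨ ¬y5) — ¬y4 is true.
  9. (y4 ∨ ¬y2 ∨ y1) — y1 is true.
  10. (¬y3 ∨ y4 ∨ ¬y2) — ¬y3 is true.
  11. (y4 ∨ y3 ∨ y6) — y6 is true.
  12. (y5 ∨ y6) — y6 is true.
  13. (¬y5 ∨ ¬y1 ∨ y6) — ¬y5 is true.
  14. (y1 ∨ y5 ∨ y4) — y1 is true.
  15. (¬y2 ∨ y5) — ¬y2 is true.
  16. (¬y3 ∨ y6 ∨ y2) — ¬y3 is true.
  17. (y6 ∨ y3 ∨ y1) — y1 is true.
  18. (¬y4 ∨ y3) — ¬y4 is true.
  19. (¬y5 ∨ y4 ∨ ¬y1) — ¬y5 is true.
  20. (y4 ∨ ¬y6 ∨ y1) — y1 is true.
  21. (¬y1 ∨ ¬y6 ∨ ¬y3) — ¬y3 is true.
  22. (y6 ∨ y5 ∨ y1) — y1 is true.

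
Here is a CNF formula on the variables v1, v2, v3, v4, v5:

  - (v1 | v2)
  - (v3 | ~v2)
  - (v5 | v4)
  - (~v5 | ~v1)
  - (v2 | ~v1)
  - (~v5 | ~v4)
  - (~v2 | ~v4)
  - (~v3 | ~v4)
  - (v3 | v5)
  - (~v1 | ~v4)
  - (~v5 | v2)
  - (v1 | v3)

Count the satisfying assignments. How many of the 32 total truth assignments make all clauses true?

Satisfying assignments:
  v1=0 v2=1 v3=1 v4=0 v5=1
Count: 1.

1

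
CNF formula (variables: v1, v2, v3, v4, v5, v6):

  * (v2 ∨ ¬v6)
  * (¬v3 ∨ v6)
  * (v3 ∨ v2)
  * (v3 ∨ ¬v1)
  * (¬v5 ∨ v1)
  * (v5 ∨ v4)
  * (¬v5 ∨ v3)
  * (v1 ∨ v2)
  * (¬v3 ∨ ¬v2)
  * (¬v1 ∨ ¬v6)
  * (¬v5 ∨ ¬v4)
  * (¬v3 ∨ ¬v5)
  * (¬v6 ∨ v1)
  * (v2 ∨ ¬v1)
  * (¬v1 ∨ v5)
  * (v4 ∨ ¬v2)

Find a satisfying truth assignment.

v1=False, v2=True, v3=False, v4=True, v5=False, v6=False

Check each clause:
  1. (¬v6 ∨ v2) — v2 is true.
  2. (¬v3 ∨ v6) — ¬v3 is true.
  3. (v3 ∨ v2) — v2 is true.
  4. (v3 ∨ ¬v1) — ¬v1 is true.
  5. (¬v5 ∨ v1) — ¬v5 is true.
  6. (v4 ∨ v5) — v4 is true.
  7. (¬v5 ∨ v3) — ¬v5 is true.
  8. (v2 ∨ v1) — v2 is true.
  9. (¬v3 ∨ ¬v2) — ¬v3 is true.
  10. (¬v6 ∨ ¬v1) — ¬v6 is true.
  11. (¬v5 ∨ ¬v4) — ¬v5 is true.
  12. (¬v5 ∨ ¬v3) — ¬v5 is true.
  13. (¬v6 ∨ v1) — ¬v6 is true.
  14. (¬v1 ∨ v2) — v2 is true.
  15. (v5 ∨ ¬v1) — ¬v1 is true.
  16. (¬v2 ∨ v4) — v4 is true.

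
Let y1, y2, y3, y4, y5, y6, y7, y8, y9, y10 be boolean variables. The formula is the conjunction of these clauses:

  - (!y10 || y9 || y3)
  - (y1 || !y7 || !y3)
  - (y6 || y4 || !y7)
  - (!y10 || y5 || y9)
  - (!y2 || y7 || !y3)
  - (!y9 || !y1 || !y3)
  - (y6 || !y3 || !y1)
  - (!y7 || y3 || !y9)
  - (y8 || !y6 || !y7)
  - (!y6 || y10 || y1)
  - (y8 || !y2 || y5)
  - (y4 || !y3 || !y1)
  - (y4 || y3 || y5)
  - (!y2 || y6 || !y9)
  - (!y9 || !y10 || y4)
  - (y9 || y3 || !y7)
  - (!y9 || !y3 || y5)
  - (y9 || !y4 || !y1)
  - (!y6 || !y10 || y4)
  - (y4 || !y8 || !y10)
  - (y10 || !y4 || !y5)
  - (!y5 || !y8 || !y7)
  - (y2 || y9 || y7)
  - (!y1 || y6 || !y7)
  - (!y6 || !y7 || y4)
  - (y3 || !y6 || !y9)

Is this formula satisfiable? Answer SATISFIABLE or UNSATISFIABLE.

SATISFIABLE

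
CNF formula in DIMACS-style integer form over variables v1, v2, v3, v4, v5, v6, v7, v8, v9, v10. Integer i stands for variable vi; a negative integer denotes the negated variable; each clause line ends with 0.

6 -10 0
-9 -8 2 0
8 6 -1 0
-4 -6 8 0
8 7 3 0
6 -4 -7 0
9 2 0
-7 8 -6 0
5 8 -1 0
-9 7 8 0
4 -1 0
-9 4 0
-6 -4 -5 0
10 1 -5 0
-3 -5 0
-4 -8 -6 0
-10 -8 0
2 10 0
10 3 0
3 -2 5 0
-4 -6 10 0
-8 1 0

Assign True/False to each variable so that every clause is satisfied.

Try v1 = False.
  then v8 is forced to False.
Try v2 = True.
Branch on v3: take v3 = True.
  then v5 is forced to False.
The remaining clauses are satisfied by v4 = False, v6 = True, v7 = False, v9 = False, v10 = False.
Every clause has at least one true literal under this assignment.

v1=0, v2=1, v3=1, v4=0, v5=0, v6=1, v7=0, v8=0, v9=0, v10=0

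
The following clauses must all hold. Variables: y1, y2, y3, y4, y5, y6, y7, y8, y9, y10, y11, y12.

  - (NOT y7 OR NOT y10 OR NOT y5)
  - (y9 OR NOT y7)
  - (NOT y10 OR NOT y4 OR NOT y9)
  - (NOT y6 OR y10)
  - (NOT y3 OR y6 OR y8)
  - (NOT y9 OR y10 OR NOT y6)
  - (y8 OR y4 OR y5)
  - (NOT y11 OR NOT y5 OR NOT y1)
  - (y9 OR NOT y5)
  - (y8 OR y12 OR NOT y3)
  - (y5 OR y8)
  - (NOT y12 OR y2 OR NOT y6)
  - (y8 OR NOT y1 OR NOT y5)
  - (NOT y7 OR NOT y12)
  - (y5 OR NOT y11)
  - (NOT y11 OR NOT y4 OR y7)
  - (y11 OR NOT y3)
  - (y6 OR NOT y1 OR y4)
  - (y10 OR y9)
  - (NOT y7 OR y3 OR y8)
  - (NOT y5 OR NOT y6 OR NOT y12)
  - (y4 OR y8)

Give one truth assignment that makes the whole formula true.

y1=T  y2=T  y3=F  y4=F  y5=F  y6=T  y7=F  y8=T  y9=F  y10=T  y11=F  y12=T

Check each clause:
  1. (NOT y7 OR NOT y5 OR NOT y10) — NOT y7 is true.
  2. (NOT y7 OR y9) — NOT y7 is true.
  3. (NOT y10 OR NOT y9 OR NOT y4) — NOT y4 is true.
  4. (y10 OR NOT y6) — y10 is true.
  5. (y8 OR y6 OR NOT y3) — y8 is true.
  6. (y10 OR NOT y9 OR NOT y6) — y10 is true.
  7. (y4 OR y5 OR y8) — y8 is true.
  8. (NOT y11 OR NOT y5 OR NOT y1) — NOT y5 is true.
  9. (NOT y5 OR y9) — NOT y5 is true.
  10. (NOT y3 OR y8 OR y12) — y8 is true.
  11. (y8 OR y5) — y8 is true.
  12. (NOT y12 OR y2 OR NOT y6) — y2 is true.
  13. (NOT y1 OR NOT y5 OR y8) — y8 is true.
  14. (NOT y12 OR NOT y7) — NOT y7 is true.
  15. (NOT y11 OR y5) — NOT y11 is true.
  16. (NOT y4 OR y7 OR NOT y11) — NOT y4 is true.
  17. (y11 OR NOT y3) — NOT y3 is true.
  18. (y6 OR y4 OR NOT y1) — y6 is true.
  19. (y9 OR y10) — y10 is true.
  20. (NOT y7 OR y3 OR y8) — y8 is true.
  21. (NOT y6 OR NOT y12 OR NOT y5) — NOT y5 is true.
  22. (y8 OR y4) — y8 is true.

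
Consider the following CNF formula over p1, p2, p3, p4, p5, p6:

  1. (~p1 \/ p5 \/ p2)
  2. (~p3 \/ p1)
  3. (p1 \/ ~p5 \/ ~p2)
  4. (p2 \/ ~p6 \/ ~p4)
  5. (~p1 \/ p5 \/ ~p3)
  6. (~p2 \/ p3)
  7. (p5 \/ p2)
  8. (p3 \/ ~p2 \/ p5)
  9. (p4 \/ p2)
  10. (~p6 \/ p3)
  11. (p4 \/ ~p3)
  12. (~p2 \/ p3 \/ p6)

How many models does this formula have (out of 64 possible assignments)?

The models are:
  p1=0 p2=0 p3=0 p4=1 p5=1 p6=0
  p1=1 p2=0 p3=0 p4=1 p5=1 p6=0
  p1=1 p2=0 p3=1 p4=1 p5=1 p6=0
  p1=1 p2=1 p3=1 p4=1 p5=1 p6=0
  p1=1 p2=1 p3=1 p4=1 p5=1 p6=1
Count: 5.

5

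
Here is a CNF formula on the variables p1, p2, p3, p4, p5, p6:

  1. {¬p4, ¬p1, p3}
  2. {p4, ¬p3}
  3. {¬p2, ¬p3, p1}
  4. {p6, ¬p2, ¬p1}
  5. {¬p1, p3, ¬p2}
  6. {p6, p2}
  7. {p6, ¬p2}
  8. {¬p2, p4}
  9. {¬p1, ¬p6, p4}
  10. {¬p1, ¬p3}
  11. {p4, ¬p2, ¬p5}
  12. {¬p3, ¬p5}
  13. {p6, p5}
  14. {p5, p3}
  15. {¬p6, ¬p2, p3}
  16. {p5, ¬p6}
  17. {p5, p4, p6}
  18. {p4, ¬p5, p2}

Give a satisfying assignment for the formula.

p1=False  p2=False  p3=False  p4=True  p5=True  p6=True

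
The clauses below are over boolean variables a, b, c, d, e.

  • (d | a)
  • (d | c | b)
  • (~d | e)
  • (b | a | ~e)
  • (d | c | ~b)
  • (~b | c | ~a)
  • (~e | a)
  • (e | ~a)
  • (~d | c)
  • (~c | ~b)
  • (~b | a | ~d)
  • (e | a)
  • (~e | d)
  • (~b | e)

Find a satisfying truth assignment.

a=T, b=F, c=T, d=T, e=T

Check each clause:
  1. (a | d) — a is true.
  2. (b | d | c) — c is true.
  3. (e | ~d) — e is true.
  4. (~e | a | b) — a is true.
  5. (~b | d | c) — c is true.
  6. (c | ~b | ~a) — c is true.
  7. (~e | a) — a is true.
  8. (e | ~a) — e is true.
  9. (~d | c) — c is true.
  10. (~c | ~b) — ~b is true.
  11. (a | ~b | ~d) — a is true.
  12. (a | e) — a is true.
  13. (d | ~e) — d is true.
  14. (e | ~b) — e is true.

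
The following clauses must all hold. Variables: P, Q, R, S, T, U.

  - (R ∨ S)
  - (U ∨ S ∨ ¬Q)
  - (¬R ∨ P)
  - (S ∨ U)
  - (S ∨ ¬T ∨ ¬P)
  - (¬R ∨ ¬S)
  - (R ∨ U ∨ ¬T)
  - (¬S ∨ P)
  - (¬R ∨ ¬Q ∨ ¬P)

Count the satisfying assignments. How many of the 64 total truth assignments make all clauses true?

Satisfying assignments:
  P=T Q=F R=F S=T T=F U=F
  P=T Q=F R=F S=T T=F U=T
  P=T Q=F R=F S=T T=T U=T
  P=T Q=F R=T S=F T=F U=T
  P=T Q=T R=F S=T T=F U=F
  P=T Q=T R=F S=T T=F U=T
  P=T Q=T R=F S=T T=T U=T
That's 7 in total.

7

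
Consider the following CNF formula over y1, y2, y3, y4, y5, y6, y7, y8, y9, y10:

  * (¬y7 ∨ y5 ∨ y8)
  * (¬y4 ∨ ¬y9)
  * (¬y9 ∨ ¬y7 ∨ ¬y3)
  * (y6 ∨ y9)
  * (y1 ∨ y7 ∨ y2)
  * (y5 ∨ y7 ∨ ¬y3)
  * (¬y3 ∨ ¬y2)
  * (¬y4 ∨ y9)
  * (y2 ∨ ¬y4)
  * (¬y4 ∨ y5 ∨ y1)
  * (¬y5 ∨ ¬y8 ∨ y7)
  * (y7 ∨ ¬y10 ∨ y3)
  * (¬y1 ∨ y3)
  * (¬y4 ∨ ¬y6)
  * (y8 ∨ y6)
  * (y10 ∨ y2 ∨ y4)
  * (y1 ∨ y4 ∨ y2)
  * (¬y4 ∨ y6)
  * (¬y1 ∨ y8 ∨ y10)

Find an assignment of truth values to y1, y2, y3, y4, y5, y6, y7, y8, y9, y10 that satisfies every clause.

y1=F, y2=T, y3=F, y4=F, y5=T, y6=T, y7=T, y8=T, y9=T, y10=F

Branch on y1: take y1 = False.
Try y2 = True.
  then y3 is forced to False.
Branch on y4: take y4 = False.
The remaining clauses are satisfied by y5 = True, y6 = True, y7 = True, y8 = True, y9 = True, y10 = False.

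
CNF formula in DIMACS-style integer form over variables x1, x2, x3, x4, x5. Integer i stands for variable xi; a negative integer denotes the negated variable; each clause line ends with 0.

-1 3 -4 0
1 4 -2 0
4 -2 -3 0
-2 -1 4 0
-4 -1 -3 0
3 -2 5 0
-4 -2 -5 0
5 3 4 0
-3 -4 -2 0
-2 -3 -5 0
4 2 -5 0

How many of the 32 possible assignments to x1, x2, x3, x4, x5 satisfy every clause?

The models are:
  x1=0 x2=0 x3=0 x4=1 x5=0
  x1=0 x2=0 x3=0 x4=1 x5=1
  x1=0 x2=0 x3=1 x4=0 x5=0
  x1=0 x2=0 x3=1 x4=1 x5=0
  x1=0 x2=0 x3=1 x4=1 x5=1
  x1=1 x2=0 x3=1 x4=0 x5=0
That's 6 in total.

6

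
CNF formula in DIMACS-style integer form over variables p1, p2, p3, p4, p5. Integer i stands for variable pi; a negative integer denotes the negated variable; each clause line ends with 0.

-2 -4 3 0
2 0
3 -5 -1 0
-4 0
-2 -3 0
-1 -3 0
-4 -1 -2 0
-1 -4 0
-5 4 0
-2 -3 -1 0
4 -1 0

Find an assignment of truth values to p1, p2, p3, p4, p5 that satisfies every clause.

The clause (p2) is unit: p2 must be True.
(NOT p4) is a unit clause, so p4 = False.
(NOT p3) is a unit clause, so p3 = False.
Unit propagation: (NOT p5) forces p5 = False.
(NOT p1) is a unit clause, so p1 = False.
Check each clause:
  1. (NOT p2 OR p3 OR NOT p4) — NOT p4 is true.
  2. (p2) — p2 is true.
  3. (NOT p5 OR NOT p1 OR p3) — NOT p1 is true.
  4. (NOT p4) — NOT p4 is true.
  5. (NOT p3 OR NOT p2) — NOT p3 is true.
  6. (NOT p3 OR NOT p1) — NOT p3 is true.
  7. (NOT p1 OR NOT p4 OR NOT p2) — NOT p4 is true.
  8. (NOT p4 OR NOT p1) — NOT p4 is true.
  9. (NOT p5 OR p4) — NOT p5 is true.
  10. (NOT p3 OR NOT p1 OR NOT p2) — NOT p3 is true.
  11. (NOT p1 OR p4) — NOT p1 is true.

p1 = F, p2 = T, p3 = F, p4 = F, p5 = F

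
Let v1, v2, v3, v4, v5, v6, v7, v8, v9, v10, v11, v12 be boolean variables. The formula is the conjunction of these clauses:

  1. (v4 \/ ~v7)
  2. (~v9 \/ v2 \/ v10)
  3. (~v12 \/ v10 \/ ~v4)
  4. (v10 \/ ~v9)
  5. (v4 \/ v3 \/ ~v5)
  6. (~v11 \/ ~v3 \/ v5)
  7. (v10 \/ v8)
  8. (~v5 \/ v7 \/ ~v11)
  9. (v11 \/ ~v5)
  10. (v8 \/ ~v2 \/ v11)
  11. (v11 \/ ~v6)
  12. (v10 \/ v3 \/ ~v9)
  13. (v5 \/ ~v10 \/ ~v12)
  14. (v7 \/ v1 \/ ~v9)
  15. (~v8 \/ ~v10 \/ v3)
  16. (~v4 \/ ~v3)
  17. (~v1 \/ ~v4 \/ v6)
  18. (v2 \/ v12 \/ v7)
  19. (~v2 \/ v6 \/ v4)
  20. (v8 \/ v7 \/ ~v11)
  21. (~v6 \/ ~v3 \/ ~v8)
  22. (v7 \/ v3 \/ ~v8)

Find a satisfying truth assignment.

Pure literal: v9 appears only negated; assign v9 = False.
Try v1 = False.
Branch on v2: take v2 = True.
Try v3 = False.
The remaining clauses are satisfied by v4 = True, v5 = False, v6 = False, v7 = True, v8 = False, v10 = True, v11 = True, v12 = False.
Every clause has at least one true literal under this assignment.

v1=F, v2=T, v3=F, v4=T, v5=F, v6=F, v7=T, v8=F, v9=F, v10=T, v11=T, v12=F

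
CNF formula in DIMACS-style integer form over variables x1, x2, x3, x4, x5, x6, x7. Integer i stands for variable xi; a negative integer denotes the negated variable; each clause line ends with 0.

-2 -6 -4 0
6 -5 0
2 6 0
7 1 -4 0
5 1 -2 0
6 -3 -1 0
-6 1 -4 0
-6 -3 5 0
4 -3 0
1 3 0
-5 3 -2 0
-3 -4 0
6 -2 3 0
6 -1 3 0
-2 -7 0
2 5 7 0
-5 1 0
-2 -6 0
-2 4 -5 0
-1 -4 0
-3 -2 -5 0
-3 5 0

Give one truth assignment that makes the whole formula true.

x1=True  x2=False  x3=False  x4=False  x5=True  x6=True  x7=False

Try x1 = True.
  then x4 is forced to False.
  then x3 is forced to False.
  then x6 is forced to True.
  then x2 is forced to False.
Try x5 = True.
x7 is now unconstrained; take x7 = False.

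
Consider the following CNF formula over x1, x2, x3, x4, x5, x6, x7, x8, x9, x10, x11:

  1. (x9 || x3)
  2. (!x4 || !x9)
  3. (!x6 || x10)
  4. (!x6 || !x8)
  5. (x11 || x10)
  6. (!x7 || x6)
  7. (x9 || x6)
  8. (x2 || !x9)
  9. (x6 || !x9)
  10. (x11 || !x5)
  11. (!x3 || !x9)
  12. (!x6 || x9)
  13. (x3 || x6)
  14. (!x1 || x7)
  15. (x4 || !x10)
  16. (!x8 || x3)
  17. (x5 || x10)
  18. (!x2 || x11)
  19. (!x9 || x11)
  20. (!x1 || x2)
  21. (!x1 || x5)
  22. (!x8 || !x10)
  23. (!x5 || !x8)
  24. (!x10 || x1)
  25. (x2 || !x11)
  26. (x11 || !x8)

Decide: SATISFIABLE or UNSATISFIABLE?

UNSATISFIABLE

x9 = True:
  propagation gives x4=False, x2=True, x6=True, x10=True; an empty clause results — contradiction.
x9 = False:
  propagation gives x3=True, x6=True; an empty clause results — contradiction.
Every branch closes, so no satisfying assignment exists.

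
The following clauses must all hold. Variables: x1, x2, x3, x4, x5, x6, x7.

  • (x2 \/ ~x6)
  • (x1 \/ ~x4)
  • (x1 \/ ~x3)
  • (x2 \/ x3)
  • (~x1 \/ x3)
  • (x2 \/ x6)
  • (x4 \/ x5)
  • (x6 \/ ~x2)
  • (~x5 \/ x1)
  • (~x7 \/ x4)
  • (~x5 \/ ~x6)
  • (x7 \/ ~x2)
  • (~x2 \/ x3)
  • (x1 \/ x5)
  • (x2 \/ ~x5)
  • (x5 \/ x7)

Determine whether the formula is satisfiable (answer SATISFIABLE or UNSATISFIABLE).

SATISFIABLE

Set x1 = True and propagate.
  then x3 is forced to True.
For the remaining variables, x2 = True, x4 = True, x5 = False, x6 = True, x7 = True works.
Every clause has at least one true literal under this assignment.
So x1 = True  x2 = True  x3 = True  x4 = True  x5 = False  x6 = True  x7 = True is a satisfying assignment.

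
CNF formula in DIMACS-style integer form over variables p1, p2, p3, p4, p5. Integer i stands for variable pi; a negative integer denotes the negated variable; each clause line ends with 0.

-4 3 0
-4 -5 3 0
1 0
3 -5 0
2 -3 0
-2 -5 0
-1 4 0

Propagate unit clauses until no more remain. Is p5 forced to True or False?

(p1) stands alone — p1 = True.
From (p4 | ~p1) and p1 = True: p4 = True.
(p3 | ~p4) with p4 = True leaves only p3, so p3 = True.
(p2 | ~p3) with p3 = True leaves only p2, so p2 = True.
In (~p2 | ~p5), ~p2 is now false; ~p5 must hold, so p5 = False.

False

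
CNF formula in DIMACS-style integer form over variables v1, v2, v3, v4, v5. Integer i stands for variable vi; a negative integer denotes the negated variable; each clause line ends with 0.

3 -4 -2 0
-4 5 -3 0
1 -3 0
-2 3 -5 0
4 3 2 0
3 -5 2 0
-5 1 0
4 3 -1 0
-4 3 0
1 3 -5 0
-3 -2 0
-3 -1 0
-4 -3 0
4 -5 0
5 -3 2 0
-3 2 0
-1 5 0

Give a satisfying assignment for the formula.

Try v1 = False.
  then v3 is forced to False.
  then v5 is forced to False.
  then v4 is forced to False.
  then v2 is forced to True.
Every clause has at least one true literal under this assignment.
Check each clause:
  1. (!v4 || v3 || !v2) — !v4 is true.
  2. (!v4 || v5 || !v3) — !v4 is true.
  3. (!v3 || v1) — !v3 is true.
  4. (v3 || !v2 || !v5) — !v5 is true.
  5. (v4 || v3 || v2) — v2 is true.
  6. (v3 || v2 || !v5) — v2 is true.
  7. (!v5 || v1) — !v5 is true.
  8. (v3 || !v1 || v4) — !v1 is true.
  9. (!v4 || v3) — !v4 is true.
  10. (v3 || !v5 || v1) — !v5 is true.
  11. (!v2 || !v3) — !v3 is true.
  12. (!v3 || !v1) — !v3 is true.
  13. (!v4 || !v3) — !v4 is true.
  14. (v4 || !v5) — !v5 is true.
  15. (!v3 || v2 || v5) — v2 is true.
  16. (v2 || !v3) — v2 is true.
  17. (!v1 || v5) — !v1 is true.

v1 = 0  v2 = 1  v3 = 0  v4 = 0  v5 = 0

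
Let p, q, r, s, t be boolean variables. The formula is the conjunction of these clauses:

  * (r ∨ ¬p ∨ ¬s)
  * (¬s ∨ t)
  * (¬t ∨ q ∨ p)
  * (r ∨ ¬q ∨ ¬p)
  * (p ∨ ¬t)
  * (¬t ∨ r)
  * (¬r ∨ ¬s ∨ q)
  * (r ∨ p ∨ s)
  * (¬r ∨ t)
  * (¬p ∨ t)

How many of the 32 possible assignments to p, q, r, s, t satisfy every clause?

3

The models are:
  p=1 q=0 r=1 s=0 t=1
  p=1 q=1 r=1 s=0 t=1
  p=1 q=1 r=1 s=1 t=1
That's 3 in total.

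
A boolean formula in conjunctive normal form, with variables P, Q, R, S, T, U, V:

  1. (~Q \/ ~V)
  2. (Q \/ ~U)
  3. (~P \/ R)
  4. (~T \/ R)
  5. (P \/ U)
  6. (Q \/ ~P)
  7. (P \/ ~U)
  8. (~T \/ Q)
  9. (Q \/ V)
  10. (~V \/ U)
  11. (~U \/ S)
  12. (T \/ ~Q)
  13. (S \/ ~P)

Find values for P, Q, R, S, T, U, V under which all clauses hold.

P = 1, Q = 1, R = 1, S = 1, T = 1, U = 1, V = 0

Pure literal: R appears only positively; assign R = True.
Pure literal: S appears only positively; assign S = True.
Try P = True.
  then Q is forced to True.
  then V is forced to False.
  then T is forced to True.
U is now unconstrained; take U = True.
Every clause has at least one true literal under this assignment.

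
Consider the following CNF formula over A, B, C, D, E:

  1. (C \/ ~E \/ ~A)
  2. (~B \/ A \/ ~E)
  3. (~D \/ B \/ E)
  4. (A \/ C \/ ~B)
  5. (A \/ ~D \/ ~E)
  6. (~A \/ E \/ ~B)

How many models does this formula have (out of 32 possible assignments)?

Case analysis on A and E:
  A=1, E=1: remaining (B,C,D) ∈ {(0,1,0); (0,1,1); (1,1,0); (1,1,1)} — 4.
  A=1, E=0: remaining (B,C,D) ∈ {(0,0,0); (0,1,0)} — 2.
  A=0, E=1: remaining (B,C,D) ∈ {(0,0,0); (0,1,0)} — 2.
  A=0, E=0: remaining (B,C,D) ∈ {(0,0,0); (0,1,0); (1,1,0); (1,1,1)} — 4.
Total: 4 + 2 + 2 + 4 = 12.

12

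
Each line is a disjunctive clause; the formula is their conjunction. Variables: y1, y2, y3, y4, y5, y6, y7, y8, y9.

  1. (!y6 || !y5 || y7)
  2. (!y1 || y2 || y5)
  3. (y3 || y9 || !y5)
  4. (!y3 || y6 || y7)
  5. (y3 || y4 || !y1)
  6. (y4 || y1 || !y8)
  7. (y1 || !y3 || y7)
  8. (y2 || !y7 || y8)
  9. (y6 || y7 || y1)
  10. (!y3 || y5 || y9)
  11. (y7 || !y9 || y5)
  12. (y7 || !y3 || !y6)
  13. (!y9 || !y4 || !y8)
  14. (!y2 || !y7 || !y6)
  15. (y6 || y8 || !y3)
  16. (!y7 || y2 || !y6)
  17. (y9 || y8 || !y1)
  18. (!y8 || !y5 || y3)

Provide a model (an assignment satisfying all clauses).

Set y1 = False and propagate.
Try y2 = False.
The remaining clauses are satisfied by y3 = False, y4 = True, y5 = False, y6 = True, y7 = False, y8 = False, y9 = False.

y1=0, y2=0, y3=0, y4=1, y5=0, y6=1, y7=0, y8=0, y9=0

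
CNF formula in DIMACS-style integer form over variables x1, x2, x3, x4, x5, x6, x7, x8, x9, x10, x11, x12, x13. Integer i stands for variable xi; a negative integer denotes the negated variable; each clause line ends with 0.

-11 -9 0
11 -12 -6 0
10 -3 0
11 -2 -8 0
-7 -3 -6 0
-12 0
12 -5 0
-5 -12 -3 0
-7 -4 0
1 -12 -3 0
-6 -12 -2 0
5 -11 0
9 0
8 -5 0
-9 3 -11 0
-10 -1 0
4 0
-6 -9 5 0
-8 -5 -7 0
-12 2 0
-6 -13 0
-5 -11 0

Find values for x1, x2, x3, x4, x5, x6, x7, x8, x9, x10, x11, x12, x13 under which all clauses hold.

The clause (~x12) is unit: x12 must be False.
The clause (~x5) is unit: x5 must be False.
(~x11) is a unit clause, so x11 = False.
Unit propagation: (x9) forces x9 = True.
(x4) is a unit clause, so x4 = True.
The clause (~x7) is unit: x7 must be False.
The clause (~x6) is unit: x6 must be False.
x1 occurs only negated in the remaining clauses — set x1 = False.
x8 occurs only negated in the remaining clauses — set x8 = False.
Branch on x3: take x3 = True.
  then x10 is forced to True.
x2, x13 are now unconstrained; take x2 = True, x13 = True.

x1=0  x2=1  x3=1  x4=1  x5=0  x6=0  x7=0  x8=0  x9=1  x10=1  x11=0  x12=0  x13=1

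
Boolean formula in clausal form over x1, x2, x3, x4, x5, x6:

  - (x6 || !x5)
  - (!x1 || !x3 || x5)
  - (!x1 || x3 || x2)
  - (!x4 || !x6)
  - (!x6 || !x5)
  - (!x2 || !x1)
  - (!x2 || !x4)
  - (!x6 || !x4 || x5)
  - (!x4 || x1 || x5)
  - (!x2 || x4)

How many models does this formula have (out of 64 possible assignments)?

4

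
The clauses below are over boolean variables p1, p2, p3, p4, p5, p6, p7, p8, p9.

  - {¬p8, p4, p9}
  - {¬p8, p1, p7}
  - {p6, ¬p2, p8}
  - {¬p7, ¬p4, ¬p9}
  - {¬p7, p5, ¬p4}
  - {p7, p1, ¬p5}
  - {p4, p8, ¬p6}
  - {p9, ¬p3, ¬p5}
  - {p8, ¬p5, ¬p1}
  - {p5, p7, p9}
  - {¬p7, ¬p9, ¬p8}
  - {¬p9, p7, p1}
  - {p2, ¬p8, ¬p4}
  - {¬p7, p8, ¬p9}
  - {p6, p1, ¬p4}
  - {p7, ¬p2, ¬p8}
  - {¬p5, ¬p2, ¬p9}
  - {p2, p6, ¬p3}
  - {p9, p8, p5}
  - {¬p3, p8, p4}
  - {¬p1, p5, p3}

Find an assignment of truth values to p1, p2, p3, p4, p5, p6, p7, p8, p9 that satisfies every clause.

p1=True, p2=False, p3=False, p4=False, p5=True, p6=True, p7=False, p8=True, p9=True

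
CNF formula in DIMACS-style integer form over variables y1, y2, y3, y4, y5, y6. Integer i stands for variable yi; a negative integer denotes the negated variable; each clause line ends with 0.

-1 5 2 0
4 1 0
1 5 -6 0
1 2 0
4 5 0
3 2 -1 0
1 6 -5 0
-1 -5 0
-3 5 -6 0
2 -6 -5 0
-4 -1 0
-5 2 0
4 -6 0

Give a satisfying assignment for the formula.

y1=False, y2=True, y3=True, y4=True, y5=True, y6=True

Pure literal: y2 appears only positively; assign y2 = True.
Try y1 = False.
  then y4 is forced to True.
For the remaining variables, y3 = True, y5 = True, y6 = True works.
Check each clause:
  1. (y2 OR NOT y1 OR y5) — y2 is true.
  2. (y4 OR y1) — y4 is true.
  3. (NOT y6 OR y5 OR y1) — y5 is true.
  4. (y1 OR y2) — y2 is true.
  5. (y4 OR y5) — y4 is true.
  6. (NOT y1 OR y2 OR y3) — y2 is true.
  7. (y1 OR y6 OR NOT y5) — y6 is true.
  8. (NOT y1 OR NOT y5) — NOT y1 is true.
  9. (y5 OR NOT y3 OR NOT y6) — y5 is true.
  10. (NOT y6 OR NOT y5 OR y2) — y2 is true.
  11. (NOT y4 OR NOT y1) — NOT y1 is true.
  12. (y2 OR NOT y5) — y2 is true.
  13. (y4 OR NOT y6) — y4 is true.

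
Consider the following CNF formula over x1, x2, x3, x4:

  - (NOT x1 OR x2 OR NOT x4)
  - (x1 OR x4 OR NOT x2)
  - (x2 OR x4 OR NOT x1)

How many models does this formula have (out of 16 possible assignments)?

Case analysis on x1 and x2:
  x1=T, x2=T: remaining (x3,x4) ∈ {(F,F); (F,T); (T,F); (T,T)} — 4.
  x1=T, x2=F: a clause becomes empty — 0.
  x1=F, x2=T: remaining (x3,x4) ∈ {(F,T); (T,T)} — 2.
  x1=F, x2=F: remaining (x3,x4) ∈ {(F,F); (F,T); (T,F); (T,T)} — 4.
Total: 4 + 0 + 2 + 4 = 10.

10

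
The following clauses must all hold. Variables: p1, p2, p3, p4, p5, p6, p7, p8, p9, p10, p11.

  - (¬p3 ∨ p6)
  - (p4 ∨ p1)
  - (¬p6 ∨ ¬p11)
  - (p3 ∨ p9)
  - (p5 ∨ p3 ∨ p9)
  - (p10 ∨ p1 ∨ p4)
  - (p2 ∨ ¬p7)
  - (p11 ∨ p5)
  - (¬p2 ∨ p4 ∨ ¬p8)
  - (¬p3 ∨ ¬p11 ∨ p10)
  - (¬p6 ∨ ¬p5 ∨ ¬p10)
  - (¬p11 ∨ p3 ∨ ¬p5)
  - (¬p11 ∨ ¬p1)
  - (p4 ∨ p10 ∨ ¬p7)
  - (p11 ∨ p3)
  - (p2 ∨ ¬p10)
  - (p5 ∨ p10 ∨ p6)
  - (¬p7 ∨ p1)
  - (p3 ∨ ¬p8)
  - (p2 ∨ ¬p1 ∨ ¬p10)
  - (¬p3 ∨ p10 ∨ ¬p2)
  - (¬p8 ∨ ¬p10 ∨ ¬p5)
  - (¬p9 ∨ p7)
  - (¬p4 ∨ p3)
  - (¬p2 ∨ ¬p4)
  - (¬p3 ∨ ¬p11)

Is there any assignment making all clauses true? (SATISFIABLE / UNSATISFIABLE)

Branch on p1: take p1 = False.
  then p4 is forced to True.
  then p7 is forced to False.
  then p9 is forced to False.
  then p3 is forced to True.
  then p6 is forced to True.
  then p11 is forced to False.
  then p5 is forced to True.
  then p10 is forced to False.
  then p2 is forced to False.
p8 is now unconstrained; take p8 = True.
Every clause has at least one true literal under this assignment.
So p1=0, p2=0, p3=1, p4=1, p5=1, p6=1, p7=0, p8=1, p9=0, p10=0, p11=0 is a satisfying assignment.

SATISFIABLE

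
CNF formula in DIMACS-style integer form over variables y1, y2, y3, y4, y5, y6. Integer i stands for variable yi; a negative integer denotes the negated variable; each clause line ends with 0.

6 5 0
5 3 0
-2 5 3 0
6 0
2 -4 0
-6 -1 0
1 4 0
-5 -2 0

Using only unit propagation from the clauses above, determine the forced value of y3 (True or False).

True

Unit clause (y6) sets y6 = True.
(!y6 || !y1): since y6 = True, the clause reduces to (!y1). y1 = False.
(y4 || y1) with y1 = False leaves only y4, so y4 = True.
(!y4 || y2) with y4 = True leaves only y2, so y2 = True.
From (!y5 || !y2) and y2 = True: y5 = False.
(y3 || y5): since y5 = False, the clause reduces to (y3). y3 = True.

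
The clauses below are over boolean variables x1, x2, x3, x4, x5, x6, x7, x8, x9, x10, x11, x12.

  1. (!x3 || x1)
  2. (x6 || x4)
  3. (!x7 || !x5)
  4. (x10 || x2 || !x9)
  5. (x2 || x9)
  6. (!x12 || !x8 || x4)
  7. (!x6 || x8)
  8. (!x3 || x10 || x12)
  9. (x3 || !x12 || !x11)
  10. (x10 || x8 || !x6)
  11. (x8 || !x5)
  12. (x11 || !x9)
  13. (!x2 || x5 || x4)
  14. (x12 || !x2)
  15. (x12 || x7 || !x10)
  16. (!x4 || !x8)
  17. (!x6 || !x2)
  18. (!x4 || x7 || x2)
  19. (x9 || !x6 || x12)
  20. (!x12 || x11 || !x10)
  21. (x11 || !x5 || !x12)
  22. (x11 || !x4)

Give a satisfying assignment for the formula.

x1=True, x2=False, x3=False, x4=False, x5=False, x6=True, x7=True, x8=True, x9=True, x10=True, x11=True, x12=False

Pure literal: x1 appears only positively; assign x1 = True.
Branch on x2: take x2 = False.
  then x9 is forced to True.
  then x10 is forced to True.
  then x11 is forced to True.
Set x3 = False and propagate.
  then x12 is forced to False.
  then x7 is forced to True.
  then x5 is forced to False.
For the remaining variables, x4 = False, x6 = True, x8 = True works.
Every clause has at least one true literal under this assignment.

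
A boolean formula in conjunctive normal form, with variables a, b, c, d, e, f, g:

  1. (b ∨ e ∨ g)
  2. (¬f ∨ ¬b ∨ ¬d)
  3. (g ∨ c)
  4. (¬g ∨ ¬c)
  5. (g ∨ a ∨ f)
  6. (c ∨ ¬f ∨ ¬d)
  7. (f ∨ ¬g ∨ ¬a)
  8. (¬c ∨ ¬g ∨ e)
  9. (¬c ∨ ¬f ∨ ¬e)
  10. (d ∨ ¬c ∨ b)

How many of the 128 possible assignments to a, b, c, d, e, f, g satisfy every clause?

Case analysis on c and g:
  c=1, g=1: a clause becomes empty — 0.
  c=1, g=0: 7 of the 32 assignments to (a,b,d,e,f) work.
  c=0, g=1: b, e free; 4 ways for (a,d,f) × 2^2 = 16.
  c=0, g=0: a clause becomes empty — 0.
Total: 0 + 7 + 16 + 0 = 23.

23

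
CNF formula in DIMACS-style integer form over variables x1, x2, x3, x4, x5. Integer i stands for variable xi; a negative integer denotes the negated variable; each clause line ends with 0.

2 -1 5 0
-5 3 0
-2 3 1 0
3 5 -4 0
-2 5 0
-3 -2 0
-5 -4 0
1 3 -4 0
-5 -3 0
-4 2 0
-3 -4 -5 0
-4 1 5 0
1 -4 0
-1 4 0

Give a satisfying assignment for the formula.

Branch on x1: take x1 = False.
  then x4 is forced to False.
Branch on x2: take x2 = False.
Try x3 = False.
  then x5 is forced to False.
Every clause has at least one true literal under this assignment.

x1=False, x2=False, x3=False, x4=False, x5=False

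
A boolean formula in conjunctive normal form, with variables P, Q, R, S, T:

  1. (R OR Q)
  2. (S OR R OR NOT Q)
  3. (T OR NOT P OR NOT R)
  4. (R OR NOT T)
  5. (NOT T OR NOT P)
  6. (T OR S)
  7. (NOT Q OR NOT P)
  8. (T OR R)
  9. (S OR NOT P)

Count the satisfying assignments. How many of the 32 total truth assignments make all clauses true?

Satisfying assignments:
  P=0 Q=0 R=1 S=0 T=1
  P=0 Q=0 R=1 S=1 T=0
  P=0 Q=0 R=1 S=1 T=1
  P=0 Q=1 R=1 S=0 T=1
  P=0 Q=1 R=1 S=1 T=0
  P=0 Q=1 R=1 S=1 T=1
That's 6 in total.

6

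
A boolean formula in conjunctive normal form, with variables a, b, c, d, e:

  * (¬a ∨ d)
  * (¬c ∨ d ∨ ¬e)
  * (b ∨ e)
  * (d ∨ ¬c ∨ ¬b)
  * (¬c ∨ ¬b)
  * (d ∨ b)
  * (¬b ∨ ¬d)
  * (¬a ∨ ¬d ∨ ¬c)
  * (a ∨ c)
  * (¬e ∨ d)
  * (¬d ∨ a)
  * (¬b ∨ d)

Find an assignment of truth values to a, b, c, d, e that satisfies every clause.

a=True  b=False  c=False  d=True  e=True

Check each clause:
  1. (d ∨ ¬a) — d is true.
  2. (¬c ∨ d ∨ ¬e) — d is true.
  3. (b ∨ e) — e is true.
  4. (d ∨ ¬b ∨ ¬c) — d is true.
  5. (¬b ∨ ¬c) — ¬c is true.
  6. (b ∨ d) — d is true.
  7. (¬d ∨ ¬b) — ¬b is true.
  8. (¬d ∨ ¬c ∨ ¬a) — ¬c is true.
  9. (c ∨ a) — a is true.
  10. (d ∨ ¬e) — d is true.
  11. (a ∨ ¬d) — a is true.
  12. (¬b ∨ d) — d is true.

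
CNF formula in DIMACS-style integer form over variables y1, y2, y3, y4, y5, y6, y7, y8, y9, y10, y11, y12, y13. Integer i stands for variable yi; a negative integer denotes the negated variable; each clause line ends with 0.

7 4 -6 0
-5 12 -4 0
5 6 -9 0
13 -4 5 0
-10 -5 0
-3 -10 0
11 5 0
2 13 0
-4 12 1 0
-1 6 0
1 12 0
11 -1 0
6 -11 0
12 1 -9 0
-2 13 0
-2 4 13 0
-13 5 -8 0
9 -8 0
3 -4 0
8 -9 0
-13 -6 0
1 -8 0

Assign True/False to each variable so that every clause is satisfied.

y1=F, y2=T, y3=F, y4=F, y5=T, y6=F, y7=F, y8=F, y9=F, y10=F, y11=F, y12=T, y13=T

Check each clause:
  1. (y7 \/ ~y6 \/ y4) — ~y6 is true.
  2. (~y4 \/ y12 \/ ~y5) — y12 is true.
  3. (~y9 \/ y5 \/ y6) — y5 is true.
  4. (y13 \/ y5 \/ ~y4) — y13 is true.
  5. (~y10 \/ ~y5) — ~y10 is true.
  6. (~y3 \/ ~y10) — ~y3 is true.
  7. (y11 \/ y5) — y5 is true.
  8. (y13 \/ y2) — y2 is true.
  9. (y1 \/ ~y4 \/ y12) — ~y4 is true.
  10. (~y1 \/ y6) — ~y1 is true.
  11. (y12 \/ y1) — y12 is true.
  12. (y11 \/ ~y1) — ~y1 is true.
  13. (y6 \/ ~y11) — ~y11 is true.
  14. (~y9 \/ y1 \/ y12) — y12 is true.
  15. (y13 \/ ~y2) — y13 is true.
  16. (~y2 \/ y13 \/ y4) — y13 is true.
  17. (~y8 \/ y5 \/ ~y13) — ~y8 is true.
  18. (~y8 \/ y9) — ~y8 is true.
  19. (~y4 \/ y3) — ~y4 is true.
  20. (~y9 \/ y8) — ~y9 is true.
  21. (~y13 \/ ~y6) — ~y6 is true.
  22. (~y8 \/ y1) — ~y8 is true.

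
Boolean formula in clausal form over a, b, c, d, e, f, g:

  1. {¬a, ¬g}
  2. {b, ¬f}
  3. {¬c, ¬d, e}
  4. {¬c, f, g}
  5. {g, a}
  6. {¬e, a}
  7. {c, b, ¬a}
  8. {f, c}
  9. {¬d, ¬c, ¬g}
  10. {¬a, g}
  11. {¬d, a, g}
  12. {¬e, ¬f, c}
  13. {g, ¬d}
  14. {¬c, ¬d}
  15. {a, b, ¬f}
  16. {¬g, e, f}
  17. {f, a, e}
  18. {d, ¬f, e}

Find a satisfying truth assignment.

a=False, b=True, c=False, d=True, e=False, f=True, g=True

Pure literal: b appears only positively; assign b = True.
Branch on a: take a = False.
  then g is forced to True.
  then e is forced to False.
  then f is forced to True.
  then d is forced to True.
  then c is forced to False.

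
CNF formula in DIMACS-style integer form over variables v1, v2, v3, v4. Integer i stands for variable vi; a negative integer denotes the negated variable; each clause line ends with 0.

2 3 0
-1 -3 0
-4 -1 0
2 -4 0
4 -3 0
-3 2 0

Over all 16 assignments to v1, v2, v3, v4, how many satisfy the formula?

The models are:
  v1=0 v2=1 v3=0 v4=0
  v1=0 v2=1 v3=0 v4=1
  v1=0 v2=1 v3=1 v4=1
  v1=1 v2=1 v3=0 v4=0
That's 4 in total.

4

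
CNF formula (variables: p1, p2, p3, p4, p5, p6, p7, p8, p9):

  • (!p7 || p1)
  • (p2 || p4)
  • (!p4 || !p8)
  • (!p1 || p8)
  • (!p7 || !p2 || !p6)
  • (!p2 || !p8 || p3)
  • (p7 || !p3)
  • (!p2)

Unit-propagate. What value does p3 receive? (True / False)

False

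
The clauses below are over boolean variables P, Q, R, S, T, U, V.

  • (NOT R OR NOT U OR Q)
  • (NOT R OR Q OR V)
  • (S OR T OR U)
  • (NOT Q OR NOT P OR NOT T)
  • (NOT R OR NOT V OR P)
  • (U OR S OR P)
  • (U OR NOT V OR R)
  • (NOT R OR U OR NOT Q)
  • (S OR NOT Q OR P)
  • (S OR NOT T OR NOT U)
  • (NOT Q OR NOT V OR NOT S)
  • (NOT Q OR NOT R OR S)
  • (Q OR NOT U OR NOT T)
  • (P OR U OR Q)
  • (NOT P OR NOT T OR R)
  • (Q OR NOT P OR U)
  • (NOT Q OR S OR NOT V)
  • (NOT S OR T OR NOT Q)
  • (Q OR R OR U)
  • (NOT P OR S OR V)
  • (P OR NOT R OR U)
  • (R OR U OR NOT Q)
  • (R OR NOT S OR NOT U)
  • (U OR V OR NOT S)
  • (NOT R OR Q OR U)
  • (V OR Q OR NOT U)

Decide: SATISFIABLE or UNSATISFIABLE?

SATISFIABLE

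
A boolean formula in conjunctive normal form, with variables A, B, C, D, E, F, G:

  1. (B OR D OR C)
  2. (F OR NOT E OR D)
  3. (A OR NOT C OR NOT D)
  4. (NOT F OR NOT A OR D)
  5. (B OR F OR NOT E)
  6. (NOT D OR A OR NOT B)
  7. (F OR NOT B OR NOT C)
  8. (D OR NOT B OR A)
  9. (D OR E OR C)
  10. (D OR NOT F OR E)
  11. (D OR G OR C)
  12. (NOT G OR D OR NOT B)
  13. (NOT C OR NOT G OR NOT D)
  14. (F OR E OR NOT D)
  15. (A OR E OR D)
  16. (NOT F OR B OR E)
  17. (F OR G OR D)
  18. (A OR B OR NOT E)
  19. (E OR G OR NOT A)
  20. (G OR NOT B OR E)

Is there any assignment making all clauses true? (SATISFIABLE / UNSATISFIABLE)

SATISFIABLE

Branch on A: take A = True.
Try B = True.
Try C = True.
  then F is forced to True.
  then D is forced to True.
  then G is forced to False.
  then E is forced to True.
Every clause has at least one true literal under this assignment.
So A=T, B=T, C=T, D=T, E=T, F=T, G=F is a satisfying assignment.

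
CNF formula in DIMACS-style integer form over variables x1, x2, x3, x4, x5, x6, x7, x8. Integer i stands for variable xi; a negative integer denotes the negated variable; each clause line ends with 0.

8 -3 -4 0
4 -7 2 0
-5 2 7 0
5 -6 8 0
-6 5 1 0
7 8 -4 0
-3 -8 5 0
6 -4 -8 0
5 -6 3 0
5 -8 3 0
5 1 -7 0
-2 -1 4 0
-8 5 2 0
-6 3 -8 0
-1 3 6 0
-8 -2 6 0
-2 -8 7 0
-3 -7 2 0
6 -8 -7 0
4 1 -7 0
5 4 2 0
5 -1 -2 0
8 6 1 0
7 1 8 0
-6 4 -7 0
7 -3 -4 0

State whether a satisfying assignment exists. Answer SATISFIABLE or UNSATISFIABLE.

SATISFIABLE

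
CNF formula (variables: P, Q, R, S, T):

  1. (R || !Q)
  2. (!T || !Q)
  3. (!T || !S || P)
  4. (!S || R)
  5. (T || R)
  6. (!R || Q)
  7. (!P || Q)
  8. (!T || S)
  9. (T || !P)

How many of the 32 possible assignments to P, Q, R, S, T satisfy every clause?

2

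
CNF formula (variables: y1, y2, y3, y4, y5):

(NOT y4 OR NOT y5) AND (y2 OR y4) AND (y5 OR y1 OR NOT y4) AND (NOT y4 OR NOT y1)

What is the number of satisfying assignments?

Split on y4, then y1.
  y4=T, y1=T: a clause becomes empty — 0.
  y4=T, y1=F: a clause becomes empty — 0.
  y4=F, y1=T: remaining (y2,y3,y5) ∈ {(T,F,F); (T,F,T); (T,T,F); (T,T,T)} — 4.
  y4=F, y1=F: remaining (y2,y3,y5) ∈ {(T,F,F); (T,F,T); (T,T,F); (T,T,T)} — 4.
Total: 0 + 0 + 4 + 4 = 8.

8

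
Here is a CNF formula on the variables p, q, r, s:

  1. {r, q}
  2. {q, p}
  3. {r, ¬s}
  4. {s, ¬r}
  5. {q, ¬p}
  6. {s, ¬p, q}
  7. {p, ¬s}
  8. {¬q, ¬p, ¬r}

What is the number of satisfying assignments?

The models are:
  p=F q=T r=F s=F
  p=T q=T r=F s=F
Count: 2.

2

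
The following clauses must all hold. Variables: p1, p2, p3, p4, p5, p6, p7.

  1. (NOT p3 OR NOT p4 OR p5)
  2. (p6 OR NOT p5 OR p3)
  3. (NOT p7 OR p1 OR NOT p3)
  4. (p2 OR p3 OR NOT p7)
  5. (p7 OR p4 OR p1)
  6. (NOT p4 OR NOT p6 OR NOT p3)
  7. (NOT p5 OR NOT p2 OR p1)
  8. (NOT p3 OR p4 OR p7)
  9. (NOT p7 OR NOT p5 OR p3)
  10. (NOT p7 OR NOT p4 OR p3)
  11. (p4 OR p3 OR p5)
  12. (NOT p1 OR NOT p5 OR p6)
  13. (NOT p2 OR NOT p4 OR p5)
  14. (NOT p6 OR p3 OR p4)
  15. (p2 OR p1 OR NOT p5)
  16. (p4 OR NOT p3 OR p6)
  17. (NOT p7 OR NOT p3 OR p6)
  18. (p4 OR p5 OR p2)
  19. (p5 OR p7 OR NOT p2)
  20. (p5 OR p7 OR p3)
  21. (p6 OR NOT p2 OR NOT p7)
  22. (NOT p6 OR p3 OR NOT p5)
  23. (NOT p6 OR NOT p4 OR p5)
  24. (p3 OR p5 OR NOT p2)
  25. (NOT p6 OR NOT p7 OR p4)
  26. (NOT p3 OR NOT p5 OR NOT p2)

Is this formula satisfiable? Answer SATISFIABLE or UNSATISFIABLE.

p3 = True:
  p4 = True:
    propagation gives p5=True, p6=False, p1=False, p7=False; an empty clause results — contradiction.
  p4 = False:
    propagation gives p7=True, p1=True, p6=True; an empty clause results — contradiction.
p3 = False:
  p5 = True:
    propagation gives p6=True; an empty clause results — contradiction.
  p5 = False:
    propagation gives p4=True, p7=False; an empty clause results — contradiction.
Every branch closes, so no satisfying assignment exists.

UNSATISFIABLE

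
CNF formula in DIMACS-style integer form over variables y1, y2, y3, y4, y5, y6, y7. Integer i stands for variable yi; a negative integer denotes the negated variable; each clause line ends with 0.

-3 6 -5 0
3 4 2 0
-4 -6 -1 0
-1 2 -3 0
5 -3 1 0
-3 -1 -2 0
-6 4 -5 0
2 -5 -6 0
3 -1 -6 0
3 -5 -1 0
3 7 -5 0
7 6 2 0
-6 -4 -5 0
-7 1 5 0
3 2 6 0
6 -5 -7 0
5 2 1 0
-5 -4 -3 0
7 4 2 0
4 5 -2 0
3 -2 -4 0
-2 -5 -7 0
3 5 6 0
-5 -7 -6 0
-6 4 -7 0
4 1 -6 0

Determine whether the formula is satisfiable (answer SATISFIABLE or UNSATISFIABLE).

UNSATISFIABLE

y5 = True:
  y6 = True:
    propagation gives y4=True; an empty clause results — contradiction.
  y6 = False:
    propagation gives y3=False, y1=False, y7=True; an empty clause results — contradiction.
y5 = False:
  y2 = True:
    propagation gives y4=True, y3=True, y1=True; an empty clause results — contradiction.
  y2 = False:
    propagation gives y1=True, y3=False, y4=True, y6=False; an empty clause results — contradiction.
Every branch closes, so no satisfying assignment exists.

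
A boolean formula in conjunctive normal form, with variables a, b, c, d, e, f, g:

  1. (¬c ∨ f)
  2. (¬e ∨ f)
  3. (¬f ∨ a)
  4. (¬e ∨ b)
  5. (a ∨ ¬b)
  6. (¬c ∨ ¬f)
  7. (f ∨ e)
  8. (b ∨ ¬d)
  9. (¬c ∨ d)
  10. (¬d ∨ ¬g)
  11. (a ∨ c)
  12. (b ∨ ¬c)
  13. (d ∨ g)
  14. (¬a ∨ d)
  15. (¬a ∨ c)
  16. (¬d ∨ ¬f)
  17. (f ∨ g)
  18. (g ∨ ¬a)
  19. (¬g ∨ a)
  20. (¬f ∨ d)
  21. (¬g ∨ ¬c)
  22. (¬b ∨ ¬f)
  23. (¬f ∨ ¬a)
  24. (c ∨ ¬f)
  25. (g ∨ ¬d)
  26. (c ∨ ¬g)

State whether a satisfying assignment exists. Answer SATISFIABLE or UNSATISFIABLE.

UNSATISFIABLE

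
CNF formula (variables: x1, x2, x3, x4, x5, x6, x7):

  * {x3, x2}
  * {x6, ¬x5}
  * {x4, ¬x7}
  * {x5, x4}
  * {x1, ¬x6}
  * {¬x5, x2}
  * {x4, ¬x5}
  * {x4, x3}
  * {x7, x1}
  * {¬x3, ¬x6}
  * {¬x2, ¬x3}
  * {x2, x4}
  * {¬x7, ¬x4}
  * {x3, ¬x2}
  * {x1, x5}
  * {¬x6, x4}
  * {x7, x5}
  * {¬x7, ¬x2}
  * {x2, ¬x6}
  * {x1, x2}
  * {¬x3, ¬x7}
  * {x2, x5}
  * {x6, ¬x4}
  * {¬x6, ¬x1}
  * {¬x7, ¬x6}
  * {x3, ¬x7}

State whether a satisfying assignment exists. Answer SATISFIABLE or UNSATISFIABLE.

UNSATISFIABLE

x2 = True:
  propagation gives x3=False; an empty clause results — contradiction.
x2 = False:
  propagation gives x3=True, x5=False; an empty clause results — contradiction.
Every branch closes, so no satisfying assignment exists.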